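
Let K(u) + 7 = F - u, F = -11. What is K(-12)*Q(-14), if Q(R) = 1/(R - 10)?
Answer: ¼ ≈ 0.25000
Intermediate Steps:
K(u) = -18 - u (K(u) = -7 + (-11 - u) = -18 - u)
Q(R) = 1/(-10 + R)
K(-12)*Q(-14) = (-18 - 1*(-12))/(-10 - 14) = (-18 + 12)/(-24) = -6*(-1/24) = ¼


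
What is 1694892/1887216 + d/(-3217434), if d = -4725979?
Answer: 598839430483/252999705156 ≈ 2.3670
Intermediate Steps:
1694892/1887216 + d/(-3217434) = 1694892/1887216 - 4725979/(-3217434) = 1694892*(1/1887216) - 4725979*(-1/3217434) = 141241/157268 + 4725979/3217434 = 598839430483/252999705156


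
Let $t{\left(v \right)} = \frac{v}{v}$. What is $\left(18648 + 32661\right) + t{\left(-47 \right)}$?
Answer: $51310$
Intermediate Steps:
$t{\left(v \right)} = 1$
$\left(18648 + 32661\right) + t{\left(-47 \right)} = \left(18648 + 32661\right) + 1 = 51309 + 1 = 51310$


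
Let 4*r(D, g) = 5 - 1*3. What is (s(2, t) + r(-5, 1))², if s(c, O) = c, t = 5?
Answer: 25/4 ≈ 6.2500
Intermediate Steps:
r(D, g) = ½ (r(D, g) = (5 - 1*3)/4 = (5 - 3)/4 = (¼)*2 = ½)
(s(2, t) + r(-5, 1))² = (2 + ½)² = (5/2)² = 25/4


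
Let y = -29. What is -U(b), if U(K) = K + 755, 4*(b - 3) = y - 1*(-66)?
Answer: -3069/4 ≈ -767.25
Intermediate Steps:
b = 49/4 (b = 3 + (-29 - 1*(-66))/4 = 3 + (-29 + 66)/4 = 3 + (¼)*37 = 3 + 37/4 = 49/4 ≈ 12.250)
U(K) = 755 + K
-U(b) = -(755 + 49/4) = -1*3069/4 = -3069/4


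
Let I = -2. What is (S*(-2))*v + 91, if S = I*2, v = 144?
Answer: 1243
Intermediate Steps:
S = -4 (S = -2*2 = -4)
(S*(-2))*v + 91 = -4*(-2)*144 + 91 = 8*144 + 91 = 1152 + 91 = 1243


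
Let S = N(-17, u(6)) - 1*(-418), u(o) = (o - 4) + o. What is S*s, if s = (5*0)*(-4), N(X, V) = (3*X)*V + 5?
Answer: 0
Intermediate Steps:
u(o) = -4 + 2*o (u(o) = (-4 + o) + o = -4 + 2*o)
N(X, V) = 5 + 3*V*X (N(X, V) = 3*V*X + 5 = 5 + 3*V*X)
s = 0 (s = 0*(-4) = 0)
S = 15 (S = (5 + 3*(-4 + 2*6)*(-17)) - 1*(-418) = (5 + 3*(-4 + 12)*(-17)) + 418 = (5 + 3*8*(-17)) + 418 = (5 - 408) + 418 = -403 + 418 = 15)
S*s = 15*0 = 0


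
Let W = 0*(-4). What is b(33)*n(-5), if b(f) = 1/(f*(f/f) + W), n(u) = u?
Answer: -5/33 ≈ -0.15152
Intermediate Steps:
W = 0
b(f) = 1/f (b(f) = 1/(f*(f/f) + 0) = 1/(f*1 + 0) = 1/(f + 0) = 1/f)
b(33)*n(-5) = -5/33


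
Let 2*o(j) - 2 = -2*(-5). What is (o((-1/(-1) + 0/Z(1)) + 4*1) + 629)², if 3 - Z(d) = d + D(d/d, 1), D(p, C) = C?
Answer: 403225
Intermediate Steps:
Z(d) = 2 - d (Z(d) = 3 - (d + 1) = 3 - (1 + d) = 3 + (-1 - d) = 2 - d)
o(j) = 6 (o(j) = 1 + (-2*(-5))/2 = 1 + (½)*10 = 1 + 5 = 6)
(o((-1/(-1) + 0/Z(1)) + 4*1) + 629)² = (6 + 629)² = 635² = 403225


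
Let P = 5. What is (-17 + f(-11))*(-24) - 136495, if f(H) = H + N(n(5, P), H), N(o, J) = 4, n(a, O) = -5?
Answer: -135919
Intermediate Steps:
f(H) = 4 + H (f(H) = H + 4 = 4 + H)
(-17 + f(-11))*(-24) - 136495 = (-17 + (4 - 11))*(-24) - 136495 = (-17 - 7)*(-24) - 136495 = -24*(-24) - 136495 = 576 - 136495 = -135919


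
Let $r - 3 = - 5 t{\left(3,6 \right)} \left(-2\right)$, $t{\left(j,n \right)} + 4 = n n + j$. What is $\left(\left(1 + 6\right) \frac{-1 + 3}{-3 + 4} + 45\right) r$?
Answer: $20827$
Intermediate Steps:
$t{\left(j,n \right)} = -4 + j + n^{2}$ ($t{\left(j,n \right)} = -4 + \left(n n + j\right) = -4 + \left(n^{2} + j\right) = -4 + \left(j + n^{2}\right) = -4 + j + n^{2}$)
$r = 353$ ($r = 3 + - 5 \left(-4 + 3 + 6^{2}\right) \left(-2\right) = 3 + - 5 \left(-4 + 3 + 36\right) \left(-2\right) = 3 + \left(-5\right) 35 \left(-2\right) = 3 - -350 = 3 + 350 = 353$)
$\left(\left(1 + 6\right) \frac{-1 + 3}{-3 + 4} + 45\right) r = \left(\left(1 + 6\right) \frac{-1 + 3}{-3 + 4} + 45\right) 353 = \left(7 \cdot \frac{2}{1} + 45\right) 353 = \left(7 \cdot 2 \cdot 1 + 45\right) 353 = \left(7 \cdot 2 + 45\right) 353 = \left(14 + 45\right) 353 = 59 \cdot 353 = 20827$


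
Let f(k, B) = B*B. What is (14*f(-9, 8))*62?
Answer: 55552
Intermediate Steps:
f(k, B) = B²
(14*f(-9, 8))*62 = (14*8²)*62 = (14*64)*62 = 896*62 = 55552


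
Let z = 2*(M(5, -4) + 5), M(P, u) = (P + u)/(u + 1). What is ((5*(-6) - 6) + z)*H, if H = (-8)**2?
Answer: -5120/3 ≈ -1706.7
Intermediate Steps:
M(P, u) = (P + u)/(1 + u)
z = 28/3 (z = 2*((5 - 4)/(1 - 4) + 5) = 2*(1/(-3) + 5) = 2*(-1/3*1 + 5) = 2*(-1/3 + 5) = 2*(14/3) = 28/3 ≈ 9.3333)
H = 64
((5*(-6) - 6) + z)*H = ((5*(-6) - 6) + 28/3)*64 = ((-30 - 6) + 28/3)*64 = (-36 + 28/3)*64 = -80/3*64 = -5120/3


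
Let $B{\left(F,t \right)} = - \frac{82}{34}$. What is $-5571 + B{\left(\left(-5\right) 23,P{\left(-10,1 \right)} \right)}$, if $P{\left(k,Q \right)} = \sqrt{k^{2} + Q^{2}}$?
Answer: $- \frac{94748}{17} \approx -5573.4$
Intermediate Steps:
$P{\left(k,Q \right)} = \sqrt{Q^{2} + k^{2}}$
$B{\left(F,t \right)} = - \frac{41}{17}$ ($B{\left(F,t \right)} = \left(-82\right) \frac{1}{34} = - \frac{41}{17}$)
$-5571 + B{\left(\left(-5\right) 23,P{\left(-10,1 \right)} \right)} = -5571 - \frac{41}{17} = - \frac{94748}{17}$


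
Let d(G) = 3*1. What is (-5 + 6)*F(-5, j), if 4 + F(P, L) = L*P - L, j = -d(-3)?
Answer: 14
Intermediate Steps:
d(G) = 3
j = -3 (j = -1*3 = -3)
F(P, L) = -4 - L + L*P (F(P, L) = -4 + (L*P - L) = -4 + (-L + L*P) = -4 - L + L*P)
(-5 + 6)*F(-5, j) = (-5 + 6)*(-4 - 1*(-3) - 3*(-5)) = 1*(-4 + 3 + 15) = 1*14 = 14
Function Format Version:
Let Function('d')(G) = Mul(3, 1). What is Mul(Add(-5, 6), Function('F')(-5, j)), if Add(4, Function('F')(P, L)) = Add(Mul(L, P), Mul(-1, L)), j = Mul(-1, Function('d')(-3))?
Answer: 14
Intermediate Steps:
Function('d')(G) = 3
j = -3 (j = Mul(-1, 3) = -3)
Function('F')(P, L) = Add(-4, Mul(-1, L), Mul(L, P)) (Function('F')(P, L) = Add(-4, Add(Mul(L, P), Mul(-1, L))) = Add(-4, Add(Mul(-1, L), Mul(L, P))) = Add(-4, Mul(-1, L), Mul(L, P)))
Mul(Add(-5, 6), Function('F')(-5, j)) = Mul(Add(-5, 6), Add(-4, Mul(-1, -3), Mul(-3, -5))) = Mul(1, Add(-4, 3, 15)) = Mul(1, 14) = 14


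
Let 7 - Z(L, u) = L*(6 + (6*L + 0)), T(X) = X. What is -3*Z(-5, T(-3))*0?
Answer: 0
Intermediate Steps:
Z(L, u) = 7 - L*(6 + 6*L) (Z(L, u) = 7 - L*(6 + (6*L + 0)) = 7 - L*(6 + 6*L))
-3*Z(-5, T(-3))*0 = -3*(7 - 6*(-5) - 6*(-5)²)*0 = -3*(7 + 30 - 6*25)*0 = -3*(7 + 30 - 150)*0 = -3*(-113)*0 = 339*0 = 0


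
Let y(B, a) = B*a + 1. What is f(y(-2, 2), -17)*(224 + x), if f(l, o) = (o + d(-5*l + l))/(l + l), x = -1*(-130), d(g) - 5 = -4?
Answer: 944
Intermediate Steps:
y(B, a) = 1 + B*a
d(g) = 1 (d(g) = 5 - 4 = 1)
x = 130
f(l, o) = (1 + o)/(2*l) (f(l, o) = (o + 1)/(l + l) = (1 + o)/((2*l)) = (1 + o)*(1/(2*l)) = (1 + o)/(2*l))
f(y(-2, 2), -17)*(224 + x) = ((1 - 17)/(2*(1 - 2*2)))*(224 + 130) = ((½)*(-16)/(1 - 4))*354 = ((½)*(-16)/(-3))*354 = ((½)*(-⅓)*(-16))*354 = (8/3)*354 = 944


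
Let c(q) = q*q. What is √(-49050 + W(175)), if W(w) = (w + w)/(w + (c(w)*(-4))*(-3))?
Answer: 4*I*√13532284678/2101 ≈ 221.47*I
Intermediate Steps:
c(q) = q²
W(w) = 2*w/(w + 12*w²) (W(w) = (w + w)/(w + (w²*(-4))*(-3)) = (2*w)/(w - 4*w²*(-3)) = (2*w)/(w + 12*w²) = 2*w/(w + 12*w²))
√(-49050 + W(175)) = √(-49050 + 2/(1 + 12*175)) = √(-49050 + 2/(1 + 2100)) = √(-49050 + 2/2101) = √(-103054048/2101) = 4*I*√13532284678/2101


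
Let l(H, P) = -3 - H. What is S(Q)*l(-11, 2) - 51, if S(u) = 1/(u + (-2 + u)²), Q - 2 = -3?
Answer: -50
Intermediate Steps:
Q = -1 (Q = 2 - 3 = -1)
S(Q)*l(-11, 2) - 51 = (-3 - 1*(-11))/(-1 + (-2 - 1)²) - 51 = (-3 + 11)/(-1 + (-3)²) - 51 = 8/(-1 + 9) - 51 = 8/8 - 51 = (⅛)*8 - 51 = 1 - 51 = -50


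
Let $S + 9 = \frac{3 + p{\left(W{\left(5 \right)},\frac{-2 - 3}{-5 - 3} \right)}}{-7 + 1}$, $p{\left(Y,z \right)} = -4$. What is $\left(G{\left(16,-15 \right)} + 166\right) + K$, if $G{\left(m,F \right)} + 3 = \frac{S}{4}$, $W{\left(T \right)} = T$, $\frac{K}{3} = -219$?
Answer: $- \frac{11909}{24} \approx -496.21$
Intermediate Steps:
$K = -657$ ($K = 3 \left(-219\right) = -657$)
$S = - \frac{53}{6}$ ($S = -9 + \frac{3 - 4}{-7 + 1} = -9 - \frac{1}{-6} = -9 - - \frac{1}{6} = -9 + \frac{1}{6} = - \frac{53}{6} \approx -8.8333$)
$G{\left(m,F \right)} = - \frac{125}{24}$ ($G{\left(m,F \right)} = -3 - \frac{53}{6 \cdot 4} = -3 - \frac{53}{24} = - \frac{125}{24}$)
$\left(G{\left(16,-15 \right)} + 166\right) + K = \left(- \frac{125}{24} + 166\right) - 657 = \frac{3859}{24} - 657 = - \frac{11909}{24}$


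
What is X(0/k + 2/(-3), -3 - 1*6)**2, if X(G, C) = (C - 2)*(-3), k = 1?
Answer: 1089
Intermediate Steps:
X(G, C) = 6 - 3*C (X(G, C) = (-2 + C)*(-3) = 6 - 3*C)
X(0/k + 2/(-3), -3 - 1*6)**2 = (6 - 3*(-3 - 1*6))**2 = (6 - 3*(-3 - 6))**2 = (6 - 3*(-9))**2 = (6 + 27)**2 = 33**2 = 1089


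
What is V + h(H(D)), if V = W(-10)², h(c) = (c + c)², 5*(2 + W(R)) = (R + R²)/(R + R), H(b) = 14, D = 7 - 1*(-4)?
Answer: 79241/100 ≈ 792.41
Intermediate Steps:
D = 11 (D = 7 + 4 = 11)
W(R) = -2 + (R + R²)/(10*R) (W(R) = -2 + ((R + R²)/(R + R))/5 = -2 + ((R + R²)/((2*R)))/5 = -2 + ((R + R²)*(1/(2*R)))/5 = -2 + ((R + R²)/(2*R))/5 = -2 + (R + R²)/(10*R))
h(c) = 4*c² (h(c) = (2*c)² = 4*c²)
V = 841/100 (V = (-19/10 + (⅒)*(-10))² = (-19/10 - 1)² = (-29/10)² = 841/100 ≈ 8.4100)
V + h(H(D)) = 841/100 + 4*14² = 841/100 + 4*196 = 841/100 + 784 = 79241/100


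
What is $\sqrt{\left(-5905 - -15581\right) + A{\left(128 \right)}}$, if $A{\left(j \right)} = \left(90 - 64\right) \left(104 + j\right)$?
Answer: $2 \sqrt{3927} \approx 125.33$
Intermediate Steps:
$A{\left(j \right)} = 2704 + 26 j$ ($A{\left(j \right)} = 26 \left(104 + j\right) = 2704 + 26 j$)
$\sqrt{\left(-5905 - -15581\right) + A{\left(128 \right)}} = \sqrt{\left(-5905 - -15581\right) + \left(2704 + 26 \cdot 128\right)} = \sqrt{\left(-5905 + 15581\right) + \left(2704 + 3328\right)} = \sqrt{9676 + 6032} = \sqrt{15708} = 2 \sqrt{3927}$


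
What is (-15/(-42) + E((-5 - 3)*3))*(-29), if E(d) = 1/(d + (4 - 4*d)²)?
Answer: -24947/2408 ≈ -10.360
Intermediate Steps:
(-15/(-42) + E((-5 - 3)*3))*(-29) = (-15/(-42) + 1/((-5 - 3)*3 + 16*(-1 + (-5 - 3)*3)²))*(-29) = (-15*(-1/42) + 1/(-8*3 + 16*(-1 - 8*3)²))*(-29) = (5/14 + 1/(-24 + 16*(-1 - 24)²))*(-29) = (5/14 + 1/(-24 + 16*(-25)²))*(-29) = (5/14 + 1/(-24 + 16*625))*(-29) = (5/14 + 1/(-24 + 10000))*(-29) = (5/14 + 1/9976)*(-29) = (24947/69832)*(-29) = -24947/2408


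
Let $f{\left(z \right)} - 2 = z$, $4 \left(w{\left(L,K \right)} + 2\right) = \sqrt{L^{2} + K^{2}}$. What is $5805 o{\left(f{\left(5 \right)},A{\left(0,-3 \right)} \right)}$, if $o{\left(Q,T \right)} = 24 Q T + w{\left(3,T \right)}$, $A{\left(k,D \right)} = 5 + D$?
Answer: $1938870 + \frac{5805 \sqrt{13}}{4} \approx 1.9441 \cdot 10^{6}$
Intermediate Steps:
$w{\left(L,K \right)} = -2 + \frac{\sqrt{K^{2} + L^{2}}}{4}$ ($w{\left(L,K \right)} = -2 + \frac{\sqrt{L^{2} + K^{2}}}{4} = -2 + \frac{\sqrt{K^{2} + L^{2}}}{4}$)
$f{\left(z \right)} = 2 + z$
$o{\left(Q,T \right)} = -2 + \frac{\sqrt{9 + T^{2}}}{4} + 24 Q T$ ($o{\left(Q,T \right)} = 24 Q T + \left(-2 + \frac{\sqrt{T^{2} + 3^{2}}}{4}\right) = 24 Q T + \left(-2 + \frac{\sqrt{T^{2} + 9}}{4}\right) = 24 Q T + \left(-2 + \frac{\sqrt{9 + T^{2}}}{4}\right) = -2 + \frac{\sqrt{9 + T^{2}}}{4} + 24 Q T$)
$5805 o{\left(f{\left(5 \right)},A{\left(0,-3 \right)} \right)} = 5805 \left(-2 + \frac{\sqrt{9 + \left(5 - 3\right)^{2}}}{4} + 24 \left(2 + 5\right) \left(5 - 3\right)\right) = 5805 \left(-2 + \frac{\sqrt{9 + 2^{2}}}{4} + 24 \cdot 7 \cdot 2\right) = 5805 \left(-2 + \frac{\sqrt{9 + 4}}{4} + 336\right) = 5805 \left(-2 + \frac{\sqrt{13}}{4} + 336\right) = 5805 \left(334 + \frac{\sqrt{13}}{4}\right) = 1938870 + \frac{5805 \sqrt{13}}{4}$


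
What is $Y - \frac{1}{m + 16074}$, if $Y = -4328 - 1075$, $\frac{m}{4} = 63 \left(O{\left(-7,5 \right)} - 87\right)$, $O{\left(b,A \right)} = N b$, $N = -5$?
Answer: $- \frac{16046911}{2970} \approx -5403.0$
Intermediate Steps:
$O{\left(b,A \right)} = - 5 b$
$m = -13104$ ($m = 4 \cdot 63 \left(\left(-5\right) \left(-7\right) - 87\right) = 4 \cdot 63 \left(35 - 87\right) = 4 \cdot 63 \left(-52\right) = 4 \left(-3276\right) = -13104$)
$Y = -5403$ ($Y = -4328 - 1075 = -5403$)
$Y - \frac{1}{m + 16074} = -5403 - \frac{1}{-13104 + 16074} = -5403 - \frac{1}{2970} = - \frac{16046911}{2970}$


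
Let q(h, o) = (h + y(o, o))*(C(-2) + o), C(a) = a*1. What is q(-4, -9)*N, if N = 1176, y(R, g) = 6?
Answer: -25872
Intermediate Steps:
C(a) = a
q(h, o) = (-2 + o)*(6 + h) (q(h, o) = (h + 6)*(-2 + o) = (6 + h)*(-2 + o) = (-2 + o)*(6 + h))
q(-4, -9)*N = (-12 - 2*(-4) + 6*(-9) - 4*(-9))*1176 = (-12 + 8 - 54 + 36)*1176 = -22*1176 = -25872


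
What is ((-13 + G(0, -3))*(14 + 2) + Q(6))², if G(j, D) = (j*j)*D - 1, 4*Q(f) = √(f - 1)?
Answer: (896 - √5)²/16 ≈ 49926.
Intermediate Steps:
Q(f) = √(-1 + f)/4 (Q(f) = √(f - 1)/4 = √(-1 + f)/4)
G(j, D) = -1 + D*j² (G(j, D) = j²*D - 1 = D*j² - 1 = -1 + D*j²)
((-13 + G(0, -3))*(14 + 2) + Q(6))² = ((-13 + (-1 - 3*0²))*(14 + 2) + √(-1 + 6)/4)² = ((-13 + (-1 - 3*0))*16 + √5/4)² = ((-13 + (-1 + 0))*16 + √5/4)² = ((-13 - 1)*16 + √5/4)² = (-14*16 + √5/4)² = (-224 + √5/4)²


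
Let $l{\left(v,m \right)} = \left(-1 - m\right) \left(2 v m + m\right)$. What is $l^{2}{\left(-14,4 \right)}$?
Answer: $291600$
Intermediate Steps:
$l{\left(v,m \right)} = \left(-1 - m\right) \left(m + 2 m v\right)$ ($l{\left(v,m \right)} = \left(-1 - m\right) \left(2 m v + m\right) = \left(-1 - m\right) \left(m + 2 m v\right)$)
$l^{2}{\left(-14,4 \right)} = \left(\left(-1\right) 4 \left(1 + 4 + 2 \left(-14\right) + 2 \cdot 4 \left(-14\right)\right)\right)^{2} = \left(\left(-1\right) 4 \left(1 + 4 - 28 - 112\right)\right)^{2} = \left(\left(-1\right) 4 \left(-135\right)\right)^{2} = 540^{2} = 291600$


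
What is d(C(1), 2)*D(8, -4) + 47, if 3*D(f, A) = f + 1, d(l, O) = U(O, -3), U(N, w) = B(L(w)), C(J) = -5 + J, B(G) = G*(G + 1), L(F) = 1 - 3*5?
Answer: 593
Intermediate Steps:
L(F) = -14 (L(F) = 1 - 15 = -14)
B(G) = G*(1 + G)
U(N, w) = 182 (U(N, w) = -14*(1 - 14) = -14*(-13) = 182)
d(l, O) = 182
D(f, A) = ⅓ + f/3 (D(f, A) = (f + 1)/3 = (1 + f)/3 = ⅓ + f/3)
d(C(1), 2)*D(8, -4) + 47 = 182*(⅓ + (⅓)*8) + 47 = 182*(⅓ + 8/3) + 47 = 182*3 + 47 = 546 + 47 = 593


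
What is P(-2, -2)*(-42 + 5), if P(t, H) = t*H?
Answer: -148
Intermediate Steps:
P(t, H) = H*t
P(-2, -2)*(-42 + 5) = (-2*(-2))*(-42 + 5) = 4*(-37) = -148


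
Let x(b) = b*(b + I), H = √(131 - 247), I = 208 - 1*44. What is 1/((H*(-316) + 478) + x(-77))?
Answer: I/(-6221*I + 632*√29) ≈ -0.00012372 + 6.7684e-5*I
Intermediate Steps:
I = 164 (I = 208 - 44 = 164)
H = 2*I*√29 (H = √(-116) = 2*I*√29 ≈ 10.77*I)
x(b) = b*(164 + b) (x(b) = b*(b + 164) = b*(164 + b))
1/((H*(-316) + 478) + x(-77)) = 1/(((2*I*√29)*(-316) + 478) - 77*(164 - 77)) = 1/((-632*I*√29 + 478) - 77*87) = 1/((478 - 632*I*√29) - 6699) = 1/(-6221 - 632*I*√29)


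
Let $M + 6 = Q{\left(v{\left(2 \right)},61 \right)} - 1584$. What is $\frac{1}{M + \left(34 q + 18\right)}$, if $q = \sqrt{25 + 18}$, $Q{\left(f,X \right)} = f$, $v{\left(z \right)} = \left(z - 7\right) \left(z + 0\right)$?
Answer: $- \frac{791}{1226508} - \frac{17 \sqrt{43}}{1226508} \approx -0.00073581$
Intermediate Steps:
$v{\left(z \right)} = z \left(-7 + z\right)$ ($v{\left(z \right)} = \left(-7 + z\right) z = z \left(-7 + z\right)$)
$q = \sqrt{43} \approx 6.5574$
$M = -1600$ ($M = -6 + \left(2 \left(-7 + 2\right) - 1584\right) = -6 + \left(2 \left(-5\right) - 1584\right) = -6 - 1594 = -1600$)
$\frac{1}{M + \left(34 q + 18\right)} = \frac{1}{-1600 + \left(34 \sqrt{43} + 18\right)} = \frac{1}{-1600 + \left(18 + 34 \sqrt{43}\right)} = \frac{1}{-1582 + 34 \sqrt{43}}$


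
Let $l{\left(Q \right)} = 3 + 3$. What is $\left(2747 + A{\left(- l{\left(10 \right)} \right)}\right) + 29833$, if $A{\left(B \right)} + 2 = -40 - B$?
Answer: $32544$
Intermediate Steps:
$l{\left(Q \right)} = 6$
$A{\left(B \right)} = -42 - B$ ($A{\left(B \right)} = -2 - \left(40 + B\right) = -42 - B$)
$\left(2747 + A{\left(- l{\left(10 \right)} \right)}\right) + 29833 = \left(2747 - \left(42 - 6\right)\right) + 29833 = \left(2747 - 36\right) + 29833 = 2711 + 29833 = 32544$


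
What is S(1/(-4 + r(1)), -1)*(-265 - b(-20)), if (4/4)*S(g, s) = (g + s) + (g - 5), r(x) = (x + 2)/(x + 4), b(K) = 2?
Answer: 29904/17 ≈ 1759.1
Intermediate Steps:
r(x) = (2 + x)/(4 + x)
S(g, s) = -5 + s + 2*g (S(g, s) = (g + s) + (g - 5) = (g + s) + (-5 + g) = -5 + s + 2*g)
S(1/(-4 + r(1)), -1)*(-265 - b(-20)) = (-5 - 1 + 2/(-4 + (2 + 1)/(4 + 1)))*(-265 - 1*2) = (-5 - 1 + 2/(-4 + 3/5))*(-265 - 2) = (-5 - 1 + 2/(-4 + (1/5)*3))*(-267) = (-5 - 1 + 2/(-4 + 3/5))*(-267) = (-5 - 1 + 2/(-17/5))*(-267) = (-5 - 1 + 2*(-5/17))*(-267) = (-5 - 1 - 10/17)*(-267) = -112/17*(-267) = 29904/17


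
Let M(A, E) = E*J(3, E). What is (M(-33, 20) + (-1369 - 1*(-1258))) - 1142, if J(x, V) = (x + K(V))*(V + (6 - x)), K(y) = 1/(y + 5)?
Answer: 727/5 ≈ 145.40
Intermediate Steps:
K(y) = 1/(5 + y)
J(x, V) = (x + 1/(5 + V))*(6 + V - x) (J(x, V) = (x + 1/(5 + V))*(V + (6 - x)) = (x + 1/(5 + V))*(6 + V - x))
M(A, E) = E*(3 + E + 3*(3 + E)*(5 + E))/(5 + E) (M(A, E) = E*((6 + E - 1*3 + 3*(5 + E)*(6 + E - 1*3))/(5 + E)) = E*((6 + E - 3 + 3*(5 + E)*(6 + E - 3))/(5 + E)) = E*((6 + E - 3 + 3*(5 + E)*(3 + E))/(5 + E)) = E*((6 + E - 3 + 3*(3 + E)*(5 + E))/(5 + E)) = E*((3 + E + 3*(3 + E)*(5 + E))/(5 + E)) = E*(3 + E + 3*(3 + E)*(5 + E))/(5 + E))
(M(-33, 20) + (-1369 - 1*(-1258))) - 1142 = (20*(48 + 3*20² + 25*20)/(5 + 20) + (-1369 - 1*(-1258))) - 1142 = (20*(48 + 3*400 + 500)/25 + (-1369 + 1258)) - 1142 = (20*(1/25)*(48 + 1200 + 500) - 111) - 1142 = (20*(1/25)*1748 - 111) - 1142 = (6992/5 - 111) - 1142 = 6437/5 - 1142 = 727/5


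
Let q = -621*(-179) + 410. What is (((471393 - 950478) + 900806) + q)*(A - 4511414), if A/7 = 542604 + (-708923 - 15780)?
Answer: -3085673002030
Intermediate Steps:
q = 111569 (q = 111159 + 410 = 111569)
A = -1274693 (A = 7*(542604 + (-708923 - 15780)) = 7*(542604 - 724703) = 7*(-182099) = -1274693)
(((471393 - 950478) + 900806) + q)*(A - 4511414) = (((471393 - 950478) + 900806) + 111569)*(-1274693 - 4511414) = ((-479085 + 900806) + 111569)*(-5786107) = (421721 + 111569)*(-5786107) = 533290*(-5786107) = -3085673002030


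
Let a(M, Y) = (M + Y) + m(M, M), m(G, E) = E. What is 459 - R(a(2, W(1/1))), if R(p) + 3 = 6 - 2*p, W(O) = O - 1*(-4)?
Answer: 474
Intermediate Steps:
W(O) = 4 + O (W(O) = O + 4 = 4 + O)
a(M, Y) = Y + 2*M (a(M, Y) = (M + Y) + M = Y + 2*M)
R(p) = 3 - 2*p (R(p) = -3 + (6 - 2*p) = 3 - 2*p)
459 - R(a(2, W(1/1))) = 459 - (3 - 2*((4 + 1/1) + 2*2)) = 459 - (3 - 2*((4 + 1) + 4)) = 459 - (3 - 2*(5 + 4)) = 459 - (3 - 2*9) = 459 - (3 - 18) = 459 - 1*(-15) = 459 + 15 = 474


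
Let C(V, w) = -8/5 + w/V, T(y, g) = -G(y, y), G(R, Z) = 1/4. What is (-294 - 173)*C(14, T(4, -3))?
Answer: 211551/280 ≈ 755.54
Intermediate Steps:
G(R, Z) = 1/4
T(y, g) = -1/4 (T(y, g) = -1*1/4 = -1/4)
C(V, w) = -8/5 + w/V (C(V, w) = -8*1/5 + w/V = -8/5 + w/V)
(-294 - 173)*C(14, T(4, -3)) = (-294 - 173)*(-8/5 - 1/4/14) = -467*(-8/5 - 1/4*1/14) = -467*(-8/5 - 1/56) = -467*(-453/280) = 211551/280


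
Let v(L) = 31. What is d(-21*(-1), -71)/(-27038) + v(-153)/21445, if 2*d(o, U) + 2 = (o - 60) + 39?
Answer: 859623/579829910 ≈ 0.0014825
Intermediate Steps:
d(o, U) = -23/2 + o/2 (d(o, U) = -1 + ((o - 60) + 39)/2 = -1 + ((-60 + o) + 39)/2 = -1 + (-21 + o)/2 = -1 + (-21/2 + o/2) = -23/2 + o/2)
d(-21*(-1), -71)/(-27038) + v(-153)/21445 = (-23/2 + (-21*(-1))/2)/(-27038) + 31/21445 = (-23/2 + (½)*21)*(-1/27038) + 31*(1/21445) = (-23/2 + 21/2)*(-1/27038) + 31/21445 = -1*(-1/27038) + 31/21445 = 1/27038 + 31/21445 = 859623/579829910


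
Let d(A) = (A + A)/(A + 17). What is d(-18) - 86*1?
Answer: -50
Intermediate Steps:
d(A) = 2*A/(17 + A) (d(A) = (2*A)/(17 + A) = 2*A/(17 + A))
d(-18) - 86*1 = 2*(-18)/(17 - 18) - 86*1 = 2*(-18)/(-1) - 86 = 2*(-18)*(-1) - 86 = 36 - 86 = -50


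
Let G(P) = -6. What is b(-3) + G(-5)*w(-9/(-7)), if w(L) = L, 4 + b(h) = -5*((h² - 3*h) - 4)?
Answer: -572/7 ≈ -81.714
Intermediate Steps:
b(h) = 16 - 5*h² + 15*h (b(h) = -4 - 5*((h² - 3*h) - 4) = -4 - 5*(-4 + h² - 3*h) = -4 + (20 - 5*h² + 15*h) = 16 - 5*h² + 15*h)
b(-3) + G(-5)*w(-9/(-7)) = (16 - 5*(-3)² + 15*(-3)) - (-54)/(-7) = (16 - 5*9 - 45) - (-54)*(-1)/7 = (16 - 45 - 45) - 6*9/7 = -74 - 54/7 = -572/7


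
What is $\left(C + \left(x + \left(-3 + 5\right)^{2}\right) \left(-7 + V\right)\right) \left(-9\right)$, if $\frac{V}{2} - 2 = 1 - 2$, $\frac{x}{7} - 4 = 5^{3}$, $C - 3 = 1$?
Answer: $40779$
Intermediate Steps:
$C = 4$ ($C = 3 + 1 = 4$)
$x = 903$ ($x = 28 + 7 \cdot 5^{3} = 28 + 7 \cdot 125 = 28 + 875 = 903$)
$V = 2$ ($V = 4 + 2 \left(1 - 2\right) = 4 + 2 \left(-1\right) = 4 - 2 = 2$)
$\left(C + \left(x + \left(-3 + 5\right)^{2}\right) \left(-7 + V\right)\right) \left(-9\right) = \left(4 + \left(903 + \left(-3 + 5\right)^{2}\right) \left(-7 + 2\right)\right) \left(-9\right) = \left(4 + \left(903 + 2^{2}\right) \left(-5\right)\right) \left(-9\right) = \left(4 + \left(903 + 4\right) \left(-5\right)\right) \left(-9\right) = \left(4 + 907 \left(-5\right)\right) \left(-9\right) = \left(4 - 4535\right) \left(-9\right) = \left(-4531\right) \left(-9\right) = 40779$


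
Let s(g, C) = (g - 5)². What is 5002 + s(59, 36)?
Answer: 7918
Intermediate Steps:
s(g, C) = (-5 + g)²
5002 + s(59, 36) = 5002 + (-5 + 59)² = 5002 + 54² = 5002 + 2916 = 7918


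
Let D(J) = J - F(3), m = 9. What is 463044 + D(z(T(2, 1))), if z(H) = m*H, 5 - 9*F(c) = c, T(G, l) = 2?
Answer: 4167556/9 ≈ 4.6306e+5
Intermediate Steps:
F(c) = 5/9 - c/9
z(H) = 9*H
D(J) = -2/9 + J (D(J) = J - (5/9 - ⅑*3) = J - (5/9 - ⅓) = J - 1*2/9 = J - 2/9 = -2/9 + J)
463044 + D(z(T(2, 1))) = 463044 + (-2/9 + 9*2) = 463044 + (-2/9 + 18) = 463044 + 160/9 = 4167556/9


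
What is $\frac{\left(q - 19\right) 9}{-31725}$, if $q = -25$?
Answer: $\frac{44}{3525} \approx 0.012482$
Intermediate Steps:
$\frac{\left(q - 19\right) 9}{-31725} = \frac{\left(-25 - 19\right) 9}{-31725} = \left(-44\right) 9 \left(- \frac{1}{31725}\right) = \left(-396\right) \left(- \frac{1}{31725}\right) = \frac{44}{3525}$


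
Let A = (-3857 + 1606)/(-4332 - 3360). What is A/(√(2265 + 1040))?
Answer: 2251*√3305/25422060 ≈ 0.0050904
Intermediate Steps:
A = 2251/7692 (A = -2251/(-7692) = -2251*(-1/7692) = 2251/7692 ≈ 0.29264)
A/(√(2265 + 1040)) = 2251/(7692*(√(2265 + 1040))) = 2251/(7692*(√3305)) = 2251*(√3305/3305)/7692 = 2251*√3305/25422060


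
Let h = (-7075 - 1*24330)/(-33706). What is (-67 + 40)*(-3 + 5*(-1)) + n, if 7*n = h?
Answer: 50994877/235942 ≈ 216.13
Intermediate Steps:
h = 31405/33706 (h = (-7075 - 24330)*(-1/33706) = -31405*(-1/33706) = 31405/33706 ≈ 0.93173)
n = 31405/235942 (n = (1/7)*(31405/33706) = 31405/235942 ≈ 0.13310)
(-67 + 40)*(-3 + 5*(-1)) + n = (-67 + 40)*(-3 + 5*(-1)) + 31405/235942 = -27*(-3 - 5) + 31405/235942 = -27*(-8) + 31405/235942 = 216 + 31405/235942 = 50994877/235942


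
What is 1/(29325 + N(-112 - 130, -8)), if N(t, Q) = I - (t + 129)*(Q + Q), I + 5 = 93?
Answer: 1/27605 ≈ 3.6225e-5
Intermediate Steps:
I = 88 (I = -5 + 93 = 88)
N(t, Q) = 88 - 2*Q*(129 + t) (N(t, Q) = 88 - (t + 129)*(Q + Q) = 88 - (129 + t)*2*Q = 88 - 2*Q*(129 + t))
1/(29325 + N(-112 - 130, -8)) = 1/(29325 + (88 - 258*(-8) - 2*(-8)*(-112 - 130))) = 1/(29325 + (88 + 2064 - 2*(-8)*(-242))) = 1/(29325 + (88 + 2064 - 3872)) = 1/(29325 - 1720) = 1/27605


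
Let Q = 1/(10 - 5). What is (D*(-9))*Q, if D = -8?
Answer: 72/5 ≈ 14.400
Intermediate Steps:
Q = 1/5 ≈ 0.20000
(D*(-9))*Q = -8*(-9)*(1/5) = 72*(1/5) = 72/5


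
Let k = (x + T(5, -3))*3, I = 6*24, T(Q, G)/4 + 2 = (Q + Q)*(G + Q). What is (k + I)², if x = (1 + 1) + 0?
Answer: 133956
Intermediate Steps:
x = 2 (x = 2 + 0 = 2)
T(Q, G) = -8 + 8*Q*(G + Q) (T(Q, G) = -8 + 4*((Q + Q)*(G + Q)) = -8 + 4*((2*Q)*(G + Q)) = -8 + 4*(2*Q*(G + Q)) = -8 + 8*Q*(G + Q))
I = 144
k = 222 (k = (2 + (-8 + 8*5² + 8*(-3)*5))*3 = (2 + (-8 + 8*25 - 120))*3 = (2 + (-8 + 200 - 120))*3 = (2 + 72)*3 = 74*3 = 222)
(k + I)² = (222 + 144)² = 366² = 133956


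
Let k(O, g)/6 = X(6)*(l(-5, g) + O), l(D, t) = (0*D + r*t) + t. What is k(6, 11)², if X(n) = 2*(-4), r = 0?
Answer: 665856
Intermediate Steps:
l(D, t) = t (l(D, t) = (0*D + 0*t) + t = (0 + 0) + t = 0 + t = t)
X(n) = -8
k(O, g) = -48*O - 48*g (k(O, g) = 6*(-8*(g + O)) = 6*(-8*(O + g)) = 6*(-8*O - 8*g) = -48*O - 48*g)
k(6, 11)² = (-48*6 - 48*11)² = (-288 - 528)² = (-816)² = 665856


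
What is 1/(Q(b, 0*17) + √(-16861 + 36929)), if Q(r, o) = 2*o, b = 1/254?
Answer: √5017/10034 ≈ 0.0070591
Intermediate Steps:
b = 1/254 ≈ 0.0039370
1/(Q(b, 0*17) + √(-16861 + 36929)) = 1/(2*(0*17) + √(-16861 + 36929)) = 1/(2*0 + √20068) = 1/(0 + 2*√5017) = 1/(2*√5017) = √5017/10034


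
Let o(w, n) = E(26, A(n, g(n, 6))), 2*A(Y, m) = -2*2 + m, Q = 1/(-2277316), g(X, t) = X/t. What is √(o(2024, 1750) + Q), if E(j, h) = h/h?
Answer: 9*√16006684835/1138658 ≈ 1.0000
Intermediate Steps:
Q = -1/2277316 ≈ -4.3911e-7
A(Y, m) = -2 + m/2 (A(Y, m) = (-2*2 + m)/2 = (-4 + m)/2 = -2 + m/2)
E(j, h) = 1
o(w, n) = 1
√(o(2024, 1750) + Q) = √(1 - 1/2277316) = √(2277315/2277316) = 9*√16006684835/1138658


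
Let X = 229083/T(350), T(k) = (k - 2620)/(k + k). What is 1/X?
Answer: -227/16035810 ≈ -1.4156e-5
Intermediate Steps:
T(k) = (-2620 + k)/(2*k) (T(k) = (-2620 + k)/((2*k)) = (-2620 + k)*(1/(2*k)) = (-2620 + k)/(2*k))
X = -16035810/227 (X = 229083/(((1/2)*(-2620 + 350)/350)) = 229083/(((1/2)*(1/350)*(-2270))) = 229083/(-227/70) = 229083*(-70/227) = -16035810/227 ≈ -70642.)
1/X = 1/(-16035810/227) = -227/16035810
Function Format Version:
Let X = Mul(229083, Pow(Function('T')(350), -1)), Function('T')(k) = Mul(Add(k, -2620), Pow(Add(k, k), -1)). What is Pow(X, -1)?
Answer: Rational(-227, 16035810) ≈ -1.4156e-5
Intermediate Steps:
Function('T')(k) = Mul(Rational(1, 2), Pow(k, -1), Add(-2620, k)) (Function('T')(k) = Mul(Add(-2620, k), Pow(Mul(2, k), -1)) = Mul(Add(-2620, k), Mul(Rational(1, 2), Pow(k, -1))) = Mul(Rational(1, 2), Pow(k, -1), Add(-2620, k)))
X = Rational(-16035810, 227) (X = Mul(229083, Pow(Mul(Rational(1, 2), Pow(350, -1), Add(-2620, 350)), -1)) = Mul(229083, Pow(Mul(Rational(1, 2), Rational(1, 350), -2270), -1)) = Mul(229083, Pow(Rational(-227, 70), -1)) = Mul(229083, Rational(-70, 227)) = Rational(-16035810, 227) ≈ -70642.)
Pow(X, -1) = Pow(Rational(-16035810, 227), -1) = Rational(-227, 16035810)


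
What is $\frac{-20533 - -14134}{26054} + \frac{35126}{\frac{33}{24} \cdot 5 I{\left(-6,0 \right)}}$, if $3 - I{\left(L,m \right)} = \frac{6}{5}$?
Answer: $\frac{7320748931}{2579346} \approx 2838.2$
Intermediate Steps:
$I{\left(L,m \right)} = \frac{9}{5}$ ($I{\left(L,m \right)} = 3 - \frac{6}{5} = \frac{9}{5}$)
$\frac{-20533 - -14134}{26054} + \frac{35126}{\frac{33}{24} \cdot 5 I{\left(-6,0 \right)}} = \frac{-20533 - -14134}{26054} + \frac{35126}{\frac{33}{24} \cdot 5 \cdot \frac{9}{5}} = \left(-20533 + 14134\right) \frac{1}{26054} + \frac{35126}{33 \cdot \frac{1}{24} \cdot 5 \cdot \frac{9}{5}} = \left(-6399\right) \frac{1}{26054} + \frac{35126}{\frac{11}{8} \cdot 5 \cdot \frac{9}{5}} = - \frac{6399}{26054} + \frac{35126}{\frac{55}{8} \cdot \frac{9}{5}} = - \frac{6399}{26054} + \frac{35126}{\frac{99}{8}} = - \frac{6399}{26054} + 35126 \cdot \frac{8}{99} = - \frac{6399}{26054} + \frac{281008}{99} = \frac{7320748931}{2579346}$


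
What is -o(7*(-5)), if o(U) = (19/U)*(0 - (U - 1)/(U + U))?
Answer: -342/1225 ≈ -0.27918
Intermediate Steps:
o(U) = -19*(-1 + U)/(2*U²) (o(U) = (19/U)*(0 - (-1 + U)/(2*U)) = (19/U)*(-(-1 + U)/(2*U)) = -19*(-1 + U)/(2*U²))
-o(7*(-5)) = -19*(1 - 7*(-5))/(2*(7*(-5))²) = -19*(1 - 1*(-35))/(2*(-35)²) = -19*(1 + 35)/(2*1225) = -19*36/(2*1225) = -1*342/1225 = -342/1225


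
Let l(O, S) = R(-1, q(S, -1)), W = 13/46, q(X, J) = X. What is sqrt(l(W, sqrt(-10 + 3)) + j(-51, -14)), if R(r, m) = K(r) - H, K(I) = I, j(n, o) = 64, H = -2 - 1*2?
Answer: sqrt(67) ≈ 8.1853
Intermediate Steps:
H = -4 (H = -2 - 2 = -4)
R(r, m) = 4 + r (R(r, m) = r - 1*(-4) = r + 4 = 4 + r)
W = 13/46 (W = 13*(1/46) = 13/46 ≈ 0.28261)
l(O, S) = 3 (l(O, S) = 4 - 1 = 3)
sqrt(l(W, sqrt(-10 + 3)) + j(-51, -14)) = sqrt(3 + 64) = sqrt(67)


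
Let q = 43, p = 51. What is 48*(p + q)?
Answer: 4512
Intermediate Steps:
48*(p + q) = 48*(51 + 43) = 48*94 = 4512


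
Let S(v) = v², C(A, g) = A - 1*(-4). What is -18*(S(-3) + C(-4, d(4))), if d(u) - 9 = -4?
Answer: -162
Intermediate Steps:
d(u) = 5 (d(u) = 9 - 4 = 5)
C(A, g) = 4 + A (C(A, g) = A + 4 = 4 + A)
-18*(S(-3) + C(-4, d(4))) = -18*((-3)² + (4 - 4)) = -18*(9 + 0) = -18*9 = -162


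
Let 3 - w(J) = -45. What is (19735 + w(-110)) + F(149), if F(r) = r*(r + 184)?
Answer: 69400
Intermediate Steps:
F(r) = r*(184 + r)
w(J) = 48 (w(J) = 3 - 1*(-45) = 3 + 45 = 48)
(19735 + w(-110)) + F(149) = (19735 + 48) + 149*(184 + 149) = 19783 + 149*333 = 19783 + 49617 = 69400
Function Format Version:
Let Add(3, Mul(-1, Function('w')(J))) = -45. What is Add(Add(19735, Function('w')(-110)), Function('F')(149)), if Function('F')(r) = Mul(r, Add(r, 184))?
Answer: 69400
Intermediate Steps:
Function('F')(r) = Mul(r, Add(184, r))
Function('w')(J) = 48 (Function('w')(J) = Add(3, Mul(-1, -45)) = Add(3, 45) = 48)
Add(Add(19735, Function('w')(-110)), Function('F')(149)) = Add(Add(19735, 48), Mul(149, Add(184, 149))) = Add(19783, Mul(149, 333)) = Add(19783, 49617) = 69400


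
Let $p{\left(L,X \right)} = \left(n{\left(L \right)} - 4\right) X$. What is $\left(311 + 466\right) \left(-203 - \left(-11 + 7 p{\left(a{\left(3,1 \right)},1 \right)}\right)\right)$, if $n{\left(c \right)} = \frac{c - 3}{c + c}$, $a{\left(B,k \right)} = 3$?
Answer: $-127428$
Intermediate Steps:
$n{\left(c \right)} = \frac{-3 + c}{2 c}$
$p{\left(L,X \right)} = X \left(-4 + \frac{-3 + L}{2 L}\right)$ ($p{\left(L,X \right)} = \left(\frac{-3 + L}{2 L} - 4\right) X = \left(-4 + \frac{-3 + L}{2 L}\right) X = X \left(-4 + \frac{-3 + L}{2 L}\right)$)
$\left(311 + 466\right) \left(-203 - \left(-11 + 7 p{\left(a{\left(3,1 \right)},1 \right)}\right)\right) = \left(311 + 466\right) \left(-203 - \left(-11 + 7 \left(- \frac{1}{2}\right) 1 \cdot \frac{1}{3} \left(3 + 7 \cdot 3\right)\right)\right) = 777 \left(-203 - \left(-11 + 7 \left(- \frac{1}{2}\right) 1 \cdot \frac{1}{3} \left(3 + 21\right)\right)\right) = 777 \left(-203 - \left(-11 + 7 \left(- \frac{1}{2}\right) 1 \cdot \frac{1}{3} \cdot 24\right)\right) = 777 \left(-203 + \left(\left(8 - -28\right) + 3\right)\right) = 777 \left(-203 + \left(\left(8 + 28\right) + 3\right)\right) = 777 \left(-203 + \left(36 + 3\right)\right) = 777 \left(-203 + 39\right) = 777 \left(-164\right) = -127428$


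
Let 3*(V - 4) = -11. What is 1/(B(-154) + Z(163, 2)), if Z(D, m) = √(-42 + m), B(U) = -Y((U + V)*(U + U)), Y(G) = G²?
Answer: -22680666162/50806184449589314997 - 81*I*√10/203224737798357259988 ≈ -4.4642e-10 - 1.2604e-18*I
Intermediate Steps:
V = ⅓ (V = 4 + (⅓)*(-11) = 4 - 11/3 = ⅓ ≈ 0.33333)
B(U) = -4*U²*(⅓ + U)² (B(U) = -((U + ⅓)*(U + U))² = -((⅓ + U)*(2*U))² = -(2*U*(⅓ + U))² = -4*U²*(⅓ + U)²)
1/(B(-154) + Z(163, 2)) = 1/(-4/9*(-154)²*(1 + 3*(-154))² + √(-42 + 2)) = 1/(-4/9*23716*(1 - 462)² + √(-40)) = 1/(-4/9*23716*(-461)² + 2*I*√10) = 1/(-4/9*23716*212521 + 2*I*√10) = 1/(-20160592144/9 + 2*I*√10)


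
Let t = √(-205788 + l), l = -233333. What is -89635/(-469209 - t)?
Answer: 42057548715/220157524802 - 89635*I*√439121/220157524802 ≈ 0.19103 - 0.0002698*I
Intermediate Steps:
t = I*√439121 (t = √(-205788 - 233333) = √(-439121) = I*√439121 ≈ 662.66*I)
-89635/(-469209 - t) = -89635/(-469209 - I*√439121)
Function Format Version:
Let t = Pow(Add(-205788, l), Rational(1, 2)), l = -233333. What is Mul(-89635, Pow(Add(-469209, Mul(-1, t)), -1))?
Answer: Add(Rational(42057548715, 220157524802), Mul(Rational(-89635, 220157524802), I, Pow(439121, Rational(1, 2)))) ≈ Add(0.19103, Mul(-0.00026980, I))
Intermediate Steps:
t = Mul(I, Pow(439121, Rational(1, 2))) (t = Pow(Add(-205788, -233333), Rational(1, 2)) = Pow(-439121, Rational(1, 2)) = Mul(I, Pow(439121, Rational(1, 2))) ≈ Mul(662.66, I))
Mul(-89635, Pow(Add(-469209, Mul(-1, t)), -1)) = Mul(-89635, Pow(Add(-469209, Mul(-1, Mul(I, Pow(439121, Rational(1, 2))))), -1)) = Mul(-89635, Pow(Add(-469209, Mul(-1, I, Pow(439121, Rational(1, 2)))), -1))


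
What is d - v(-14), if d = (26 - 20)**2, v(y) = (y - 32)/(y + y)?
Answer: 481/14 ≈ 34.357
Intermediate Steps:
v(y) = (-32 + y)/(2*y) (v(y) = (-32 + y)/((2*y)) = (-32 + y)*(1/(2*y)) = (-32 + y)/(2*y))
d = 36 (d = 6**2 = 36)
d - v(-14) = 36 - (-32 - 14)/(2*(-14)) = 36 - (-1)*(-46)/(2*14) = 36 - 1*23/14 = 36 - 23/14 = 481/14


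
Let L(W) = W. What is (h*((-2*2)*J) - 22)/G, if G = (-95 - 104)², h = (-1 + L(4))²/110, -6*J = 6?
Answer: -1192/2178055 ≈ -0.00054728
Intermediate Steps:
J = -1 (J = -⅙*6 = -1)
h = 9/110 (h = (-1 + 4)²/110 = 3²*(1/110) = 9*(1/110) = 9/110 ≈ 0.081818)
G = 39601 (G = (-199)² = 39601)
(h*((-2*2)*J) - 22)/G = (9*(-2*2*(-1))/110 - 22)/39601 = (9*(-4*(-1))/110 - 22)*(1/39601) = ((9/110)*4 - 22)*(1/39601) = (18/55 - 22)*(1/39601) = -1192/55*1/39601 = -1192/2178055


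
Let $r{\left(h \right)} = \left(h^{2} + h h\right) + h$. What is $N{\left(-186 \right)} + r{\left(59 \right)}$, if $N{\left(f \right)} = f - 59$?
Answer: $6776$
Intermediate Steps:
$r{\left(h \right)} = h + 2 h^{2}$ ($r{\left(h \right)} = \left(h^{2} + h^{2}\right) + h = 2 h^{2} + h = h + 2 h^{2}$)
$N{\left(f \right)} = -59 + f$
$N{\left(-186 \right)} + r{\left(59 \right)} = \left(-59 - 186\right) + 59 \left(1 + 2 \cdot 59\right) = -245 + 59 \left(1 + 118\right) = -245 + 59 \cdot 119 = -245 + 7021 = 6776$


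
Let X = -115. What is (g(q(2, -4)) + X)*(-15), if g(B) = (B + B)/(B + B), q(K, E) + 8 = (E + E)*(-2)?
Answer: 1710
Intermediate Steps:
q(K, E) = -8 - 4*E (q(K, E) = -8 + (E + E)*(-2) = -8 + (2*E)*(-2) = -8 - 4*E)
g(B) = 1 (g(B) = (2*B)/((2*B)) = (2*B)*(1/(2*B)) = 1)
(g(q(2, -4)) + X)*(-15) = (1 - 115)*(-15) = -114*(-15) = 1710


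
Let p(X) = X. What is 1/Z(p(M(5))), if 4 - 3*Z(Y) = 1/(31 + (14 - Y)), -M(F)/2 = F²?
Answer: 285/379 ≈ 0.75198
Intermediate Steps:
M(F) = -2*F²
Z(Y) = 4/3 - 1/(3*(45 - Y)) (Z(Y) = 4/3 - 1/(3*(31 + (14 - Y))) = 4/3 - 1/(3*(45 - Y)))
1/Z(p(M(5))) = 1/((-179 + 4*(-2*5²))/(3*(-45 - 2*5²))) = 1/((-179 + 4*(-2*25))/(3*(-45 - 2*25))) = 1/((-179 + 4*(-50))/(3*(-45 - 50))) = 1/((⅓)*(-179 - 200)/(-95)) = 1/((⅓)*(-1/95)*(-379)) = 1/(379/285) = 285/379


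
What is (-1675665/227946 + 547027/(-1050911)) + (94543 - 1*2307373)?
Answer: -176695811280692779/79850319602 ≈ -2.2128e+6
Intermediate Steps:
(-1675665/227946 + 547027/(-1050911)) + (94543 - 1*2307373) = (-1675665*1/227946 + 547027*(-1/1050911)) + (94543 - 2307373) = (-558555/75982 - 547027/1050911) - 2212830 = -628555799119/79850319602 - 2212830 = -176695811280692779/79850319602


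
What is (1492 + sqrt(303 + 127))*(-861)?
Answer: -1284612 - 861*sqrt(430) ≈ -1.3025e+6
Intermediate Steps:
(1492 + sqrt(303 + 127))*(-861) = (1492 + sqrt(430))*(-861) = -1284612 - 861*sqrt(430)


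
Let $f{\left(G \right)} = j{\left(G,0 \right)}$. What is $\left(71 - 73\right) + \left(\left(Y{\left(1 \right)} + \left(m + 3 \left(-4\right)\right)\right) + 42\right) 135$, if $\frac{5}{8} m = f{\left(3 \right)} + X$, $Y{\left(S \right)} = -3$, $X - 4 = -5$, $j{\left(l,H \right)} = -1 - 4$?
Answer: $2347$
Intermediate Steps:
$j{\left(l,H \right)} = -5$ ($j{\left(l,H \right)} = -1 - 4 = -5$)
$X = -1$ ($X = 4 - 5 = -1$)
$f{\left(G \right)} = -5$
$m = - \frac{48}{5}$ ($m = \frac{8 \left(-5 - 1\right)}{5} = \frac{8}{5} \left(-6\right) = - \frac{48}{5} \approx -9.6$)
$\left(71 - 73\right) + \left(\left(Y{\left(1 \right)} + \left(m + 3 \left(-4\right)\right)\right) + 42\right) 135 = \left(71 - 73\right) + \left(\left(-3 + \left(- \frac{48}{5} + 3 \left(-4\right)\right)\right) + 42\right) 135 = -2 + \left(\left(-3 - \frac{108}{5}\right) + 42\right) 135 = -2 + \left(- \frac{123}{5} + 42\right) 135 = -2 + \frac{87}{5} \cdot 135 = -2 + 2349 = 2347$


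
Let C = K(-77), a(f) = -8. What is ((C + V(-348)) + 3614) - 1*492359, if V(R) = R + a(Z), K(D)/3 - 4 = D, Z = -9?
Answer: -489320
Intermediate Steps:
K(D) = 12 + 3*D
V(R) = -8 + R (V(R) = R - 8 = -8 + R)
C = -219 (C = 12 + 3*(-77) = 12 - 231 = -219)
((C + V(-348)) + 3614) - 1*492359 = ((-219 + (-8 - 348)) + 3614) - 1*492359 = ((-219 - 356) + 3614) - 492359 = (-575 + 3614) - 492359 = 3039 - 492359 = -489320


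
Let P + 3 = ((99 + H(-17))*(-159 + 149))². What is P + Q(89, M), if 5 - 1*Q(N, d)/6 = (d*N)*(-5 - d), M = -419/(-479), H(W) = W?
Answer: 154911944551/229441 ≈ 6.7517e+5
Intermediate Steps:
M = 419/479 (M = -419*(-1/479) = 419/479 ≈ 0.87474)
Q(N, d) = 30 - 6*N*d*(-5 - d) (Q(N, d) = 30 - 6*d*N*(-5 - d) = 30 - 6*N*d*(-5 - d))
P = 672397 (P = -3 + ((99 - 17)*(-159 + 149))² = -3 + (82*(-10))² = -3 + (-820)² = -3 + 672400 = 672397)
P + Q(89, M) = 672397 + (30 + 6*89*(419/479)² + 30*89*(419/479)) = 672397 + (30 + 6*89*(175561/229441) + 1118730/479) = 672397 + (30 + 93749574/229441 + 1118730/479) = 672397 + 636504474/229441 = 154911944551/229441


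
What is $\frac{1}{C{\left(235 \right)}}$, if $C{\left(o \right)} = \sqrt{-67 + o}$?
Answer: $\frac{\sqrt{42}}{84} \approx 0.077152$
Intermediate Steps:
$\frac{1}{C{\left(235 \right)}} = \frac{1}{\sqrt{-67 + 235}} = \frac{1}{\sqrt{168}} = \frac{1}{2 \sqrt{42}} = \frac{\sqrt{42}}{84}$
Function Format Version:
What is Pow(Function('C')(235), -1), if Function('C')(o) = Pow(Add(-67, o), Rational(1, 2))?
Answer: Mul(Rational(1, 84), Pow(42, Rational(1, 2))) ≈ 0.077152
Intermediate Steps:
Pow(Function('C')(235), -1) = Pow(Pow(Add(-67, 235), Rational(1, 2)), -1) = Pow(Pow(168, Rational(1, 2)), -1) = Pow(Mul(2, Pow(42, Rational(1, 2))), -1) = Mul(Rational(1, 84), Pow(42, Rational(1, 2)))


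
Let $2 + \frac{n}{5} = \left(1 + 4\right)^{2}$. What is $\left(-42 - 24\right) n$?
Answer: $-7590$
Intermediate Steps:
$n = 115$ ($n = -10 + 5 \left(1 + 4\right)^{2} = -10 + 5 \cdot 5^{2} = -10 + 5 \cdot 25 = -10 + 125 = 115$)
$\left(-42 - 24\right) n = \left(-42 - 24\right) 115 = \left(-66\right) 115 = -7590$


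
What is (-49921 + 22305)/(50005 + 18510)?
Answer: -27616/68515 ≈ -0.40307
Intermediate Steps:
(-49921 + 22305)/(50005 + 18510) = -27616/68515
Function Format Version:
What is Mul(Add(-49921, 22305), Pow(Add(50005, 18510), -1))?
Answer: Rational(-27616, 68515) ≈ -0.40307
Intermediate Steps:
Mul(Add(-49921, 22305), Pow(Add(50005, 18510), -1)) = Mul(-27616, Pow(68515, -1)) = Mul(-27616, Rational(1, 68515)) = Rational(-27616, 68515)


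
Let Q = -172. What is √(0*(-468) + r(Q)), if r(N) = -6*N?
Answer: 2*√258 ≈ 32.125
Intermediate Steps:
√(0*(-468) + r(Q)) = √(0*(-468) - 6*(-172)) = √(0 + 1032) = √1032 = 2*√258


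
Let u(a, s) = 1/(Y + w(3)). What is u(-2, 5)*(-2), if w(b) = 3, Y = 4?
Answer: -2/7 ≈ -0.28571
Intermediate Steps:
u(a, s) = 1/7 (u(a, s) = 1/(4 + 3) = 1/7)
u(-2, 5)*(-2) = (1/7)*(-2) = -2/7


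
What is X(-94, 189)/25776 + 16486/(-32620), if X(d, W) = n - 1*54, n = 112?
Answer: -52881397/105101640 ≈ -0.50315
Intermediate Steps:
X(d, W) = 58 (X(d, W) = 112 - 1*54 = 112 - 54 = 58)
X(-94, 189)/25776 + 16486/(-32620) = 58/25776 + 16486/(-32620) = 58*(1/25776) + 16486*(-1/32620) = 29/12888 - 8243/16310 = -52881397/105101640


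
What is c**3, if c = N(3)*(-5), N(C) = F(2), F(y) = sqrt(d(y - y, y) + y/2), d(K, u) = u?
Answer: -375*sqrt(3) ≈ -649.52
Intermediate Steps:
F(y) = sqrt(6)*sqrt(y)/2 (F(y) = sqrt(y + y/2) = sqrt(3*y/2) = sqrt(6)*sqrt(y)/2)
N(C) = sqrt(3) (N(C) = sqrt(6)*sqrt(2)/2 = sqrt(3))
c = -5*sqrt(3) (c = sqrt(3)*(-5) = -5*sqrt(3) ≈ -8.6602)
c**3 = (-5*sqrt(3))**3 = -375*sqrt(3)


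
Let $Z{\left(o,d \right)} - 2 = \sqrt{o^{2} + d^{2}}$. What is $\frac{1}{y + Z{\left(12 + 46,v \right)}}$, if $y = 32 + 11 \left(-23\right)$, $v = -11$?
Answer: $- \frac{219}{44476} - \frac{\sqrt{3485}}{44476} \approx -0.0062513$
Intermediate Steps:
$Z{\left(o,d \right)} = 2 + \sqrt{d^{2} + o^{2}}$ ($Z{\left(o,d \right)} = 2 + \sqrt{o^{2} + d^{2}} = 2 + \sqrt{d^{2} + o^{2}}$)
$y = -221$ ($y = 32 - 253 = -221$)
$\frac{1}{y + Z{\left(12 + 46,v \right)}} = \frac{1}{-221 + \left(2 + \sqrt{\left(-11\right)^{2} + \left(12 + 46\right)^{2}}\right)} = \frac{1}{-221 + \left(2 + \sqrt{121 + 58^{2}}\right)} = \frac{1}{-221 + \left(2 + \sqrt{121 + 3364}\right)} = \frac{1}{-221 + \left(2 + \sqrt{3485}\right)} = \frac{1}{-219 + \sqrt{3485}}$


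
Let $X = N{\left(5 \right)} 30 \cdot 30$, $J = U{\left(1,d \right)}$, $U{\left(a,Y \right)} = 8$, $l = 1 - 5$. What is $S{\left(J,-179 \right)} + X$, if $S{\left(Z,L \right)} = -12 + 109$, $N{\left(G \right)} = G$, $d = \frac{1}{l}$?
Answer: $4597$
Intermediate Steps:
$l = -4$ ($l = 1 - 5 = -4$)
$d = - \frac{1}{4}$ ($d = \frac{1}{-4} = - \frac{1}{4} \approx -0.25$)
$J = 8$
$S{\left(Z,L \right)} = 97$
$X = 4500$ ($X = 5 \cdot 30 \cdot 30 = 150 \cdot 30 = 4500$)
$S{\left(J,-179 \right)} + X = 97 + 4500 = 4597$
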